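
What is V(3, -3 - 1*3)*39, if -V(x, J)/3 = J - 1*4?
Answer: 1170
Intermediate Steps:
V(x, J) = 12 - 3*J (V(x, J) = -3*(J - 1*4) = -3*(J - 4) = -3*(-4 + J) = 12 - 3*J)
V(3, -3 - 1*3)*39 = (12 - 3*(-3 - 1*3))*39 = (12 - 3*(-3 - 3))*39 = (12 - 3*(-6))*39 = (12 + 18)*39 = 30*39 = 1170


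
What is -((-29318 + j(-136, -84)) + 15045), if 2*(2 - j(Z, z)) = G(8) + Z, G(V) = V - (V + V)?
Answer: 14199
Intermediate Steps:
G(V) = -V (G(V) = V - 2*V = -V)
j(Z, z) = 6 - Z/2 (j(Z, z) = 2 - (-1*8 + Z)/2 = 2 - (-8 + Z)/2 = 2 + (4 - Z/2) = 6 - Z/2)
-((-29318 + j(-136, -84)) + 15045) = -((-29318 + (6 - ½*(-136))) + 15045) = -((-29318 + (6 + 68)) + 15045) = -((-29318 + 74) + 15045) = -(-29244 + 15045) = -1*(-14199) = 14199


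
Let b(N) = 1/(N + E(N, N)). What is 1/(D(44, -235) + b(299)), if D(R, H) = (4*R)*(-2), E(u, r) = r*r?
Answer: -89700/31574399 ≈ -0.0028409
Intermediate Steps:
E(u, r) = r²
D(R, H) = -8*R
b(N) = 1/(N + N²)
1/(D(44, -235) + b(299)) = 1/(-8*44 + 1/(299*(1 + 299))) = 1/(-352 + (1/299)/300) = 1/(-352 + (1/299)*(1/300)) = 1/(-352 + 1/89700) = 1/(-31574399/89700) = -89700/31574399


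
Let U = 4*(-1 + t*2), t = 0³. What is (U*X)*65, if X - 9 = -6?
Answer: -780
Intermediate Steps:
X = 3 (X = 9 - 6 = 3)
t = 0
U = -4 (U = 4*(-1 + 0*2) = 4*(-1 + 0) = 4*(-1) = -4)
(U*X)*65 = -4*3*65 = -12*65 = -780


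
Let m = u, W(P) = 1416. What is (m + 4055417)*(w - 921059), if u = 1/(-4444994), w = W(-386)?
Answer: -16577764503286238571/4444994 ≈ -3.7295e+12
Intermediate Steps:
w = 1416
u = -1/4444994 ≈ -2.2497e-7
m = -1/4444994 ≈ -2.2497e-7
(m + 4055417)*(w - 921059) = (-1/4444994 + 4055417)*(1416 - 921059) = (18026304232497/4444994)*(-919643) = -16577764503286238571/4444994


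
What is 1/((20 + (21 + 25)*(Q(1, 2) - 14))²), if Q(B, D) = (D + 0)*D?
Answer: 1/193600 ≈ 5.1653e-6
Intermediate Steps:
Q(B, D) = D² (Q(B, D) = D*D = D²)
1/((20 + (21 + 25)*(Q(1, 2) - 14))²) = 1/((20 + (21 + 25)*(2² - 14))²) = 1/((20 + 46*(4 - 14))²) = 1/((20 + 46*(-10))²) = 1/((20 - 460)²) = 1/((-440)²) = 1/193600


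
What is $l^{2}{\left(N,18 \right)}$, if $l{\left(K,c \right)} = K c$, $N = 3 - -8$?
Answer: $39204$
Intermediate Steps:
$N = 11$ ($N = 3 + 8 = 11$)
$l^{2}{\left(N,18 \right)} = \left(11 \cdot 18\right)^{2} = 198^{2} = 39204$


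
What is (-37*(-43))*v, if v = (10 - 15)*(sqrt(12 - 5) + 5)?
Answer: -39775 - 7955*sqrt(7) ≈ -60822.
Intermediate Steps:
v = -25 - 5*sqrt(7) (v = -5*(sqrt(7) + 5) = -5*(5 + sqrt(7)) = -25 - 5*sqrt(7) ≈ -38.229)
(-37*(-43))*v = (-37*(-43))*(-25 - 5*sqrt(7)) = 1591*(-25 - 5*sqrt(7)) = -39775 - 7955*sqrt(7)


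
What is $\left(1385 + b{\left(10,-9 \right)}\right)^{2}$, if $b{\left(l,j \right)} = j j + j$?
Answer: $2122849$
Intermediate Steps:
$b{\left(l,j \right)} = j + j^{2}$ ($b{\left(l,j \right)} = j^{2} + j = j + j^{2}$)
$\left(1385 + b{\left(10,-9 \right)}\right)^{2} = \left(1385 - 9 \left(1 - 9\right)\right)^{2} = \left(1385 - -72\right)^{2} = \left(1385 + 72\right)^{2} = 1457^{2} = 2122849$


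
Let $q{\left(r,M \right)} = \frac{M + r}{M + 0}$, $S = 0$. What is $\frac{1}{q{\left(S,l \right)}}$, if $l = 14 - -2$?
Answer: $1$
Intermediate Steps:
$l = 16$ ($l = 14 + 2 = 16$)
$q{\left(r,M \right)} = \frac{M + r}{M}$
$\frac{1}{q{\left(S,l \right)}} = \frac{1}{\frac{1}{16} \left(16 + 0\right)} = \frac{1}{\frac{1}{16} \cdot 16} = 1^{-1} = 1$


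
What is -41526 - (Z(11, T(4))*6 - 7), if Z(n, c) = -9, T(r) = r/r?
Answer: -41465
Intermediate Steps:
T(r) = 1
-41526 - (Z(11, T(4))*6 - 7) = -41526 - (-9*6 - 7) = -41526 - (-54 - 7) = -41526 - 1*(-61) = -41526 + 61 = -41465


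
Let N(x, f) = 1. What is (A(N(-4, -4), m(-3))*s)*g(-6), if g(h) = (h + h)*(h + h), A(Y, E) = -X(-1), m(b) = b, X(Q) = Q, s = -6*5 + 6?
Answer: -3456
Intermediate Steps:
s = -24 (s = -30 + 6 = -24)
A(Y, E) = 1 (A(Y, E) = -1*(-1) = 1)
g(h) = 4*h² (g(h) = (2*h)*(2*h) = 4*h²)
(A(N(-4, -4), m(-3))*s)*g(-6) = (1*(-24))*(4*(-6)²) = -96*36 = -24*144 = -3456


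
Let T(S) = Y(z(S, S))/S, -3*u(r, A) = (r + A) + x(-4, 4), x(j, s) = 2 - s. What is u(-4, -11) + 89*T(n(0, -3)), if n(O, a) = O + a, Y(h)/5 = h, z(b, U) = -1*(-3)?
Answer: -1318/3 ≈ -439.33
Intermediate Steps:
z(b, U) = 3
Y(h) = 5*h
u(r, A) = ⅔ - A/3 - r/3 (u(r, A) = -((r + A) + (2 - 1*4))/3 = -((A + r) + (2 - 4))/3 = -((A + r) - 2)/3 = -(-2 + A + r)/3 = ⅔ - A/3 - r/3)
T(S) = 15/S (T(S) = (5*3)/S = 15/S)
u(-4, -11) + 89*T(n(0, -3)) = (⅔ - ⅓*(-11) - ⅓*(-4)) + 89*(15/(0 - 3)) = (⅔ + 11/3 + 4/3) + 89*(15/(-3)) = 17/3 + 89*(15*(-⅓)) = 17/3 + 89*(-5) = 17/3 - 445 = -1318/3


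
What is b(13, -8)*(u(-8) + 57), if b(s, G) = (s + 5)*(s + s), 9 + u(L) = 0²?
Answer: 22464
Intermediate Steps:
u(L) = -9 (u(L) = -9 + 0² = -9 + 0 = -9)
b(s, G) = 2*s*(5 + s) (b(s, G) = (5 + s)*(2*s) = 2*s*(5 + s))
b(13, -8)*(u(-8) + 57) = (2*13*(5 + 13))*(-9 + 57) = (2*13*18)*48 = 468*48 = 22464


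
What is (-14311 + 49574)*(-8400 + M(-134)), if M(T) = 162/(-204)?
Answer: -10072064901/34 ≈ -2.9624e+8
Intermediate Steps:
M(T) = -27/34 (M(T) = 162*(-1/204) = -27/34)
(-14311 + 49574)*(-8400 + M(-134)) = (-14311 + 49574)*(-8400 - 27/34) = 35263*(-285627/34) = -10072064901/34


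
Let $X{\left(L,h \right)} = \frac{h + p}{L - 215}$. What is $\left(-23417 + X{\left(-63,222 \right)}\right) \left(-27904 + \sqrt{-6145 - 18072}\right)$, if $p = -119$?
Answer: $\frac{90827924608}{139} - \frac{6510029 i \sqrt{24217}}{278} \approx 6.5344 \cdot 10^{8} - 3.6442 \cdot 10^{6} i$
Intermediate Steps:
$X{\left(L,h \right)} = \frac{-119 + h}{-215 + L}$ ($X{\left(L,h \right)} = \frac{h - 119}{L - 215} = \frac{-119 + h}{-215 + L}$)
$\left(-23417 + X{\left(-63,222 \right)}\right) \left(-27904 + \sqrt{-6145 - 18072}\right) = \left(-23417 + \frac{-119 + 222}{-215 - 63}\right) \left(-27904 + \sqrt{-6145 - 18072}\right) = \left(-23417 + \frac{1}{-278} \cdot 103\right) \left(-27904 + \sqrt{-24217}\right) = \left(-23417 - \frac{103}{278}\right) \left(-27904 + i \sqrt{24217}\right) = - \frac{6510029 \left(-27904 + i \sqrt{24217}\right)}{278} = \frac{90827924608}{139} - \frac{6510029 i \sqrt{24217}}{278}$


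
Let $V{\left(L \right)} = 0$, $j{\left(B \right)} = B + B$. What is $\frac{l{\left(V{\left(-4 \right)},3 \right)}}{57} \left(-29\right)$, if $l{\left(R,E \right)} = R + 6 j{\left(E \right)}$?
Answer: $- \frac{348}{19} \approx -18.316$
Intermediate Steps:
$j{\left(B \right)} = 2 B$
$l{\left(R,E \right)} = R + 12 E$ ($l{\left(R,E \right)} = R + 6 \cdot 2 E = R + 12 E$)
$\frac{l{\left(V{\left(-4 \right)},3 \right)}}{57} \left(-29\right) = \frac{0 + 12 \cdot 3}{57} \left(-29\right) = \left(0 + 36\right) \frac{1}{57} \left(-29\right) = 36 \cdot \frac{1}{57} \left(-29\right) = \frac{12}{19} \left(-29\right) = - \frac{348}{19}$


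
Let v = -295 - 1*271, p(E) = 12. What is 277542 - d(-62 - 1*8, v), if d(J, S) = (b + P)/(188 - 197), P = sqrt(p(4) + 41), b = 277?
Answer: 2498155/9 + sqrt(53)/9 ≈ 2.7757e+5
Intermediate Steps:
v = -566 (v = -295 - 271 = -566)
P = sqrt(53) (P = sqrt(12 + 41) = sqrt(53) ≈ 7.2801)
d(J, S) = -277/9 - sqrt(53)/9 (d(J, S) = (277 + sqrt(53))/(188 - 197) = (277 + sqrt(53))/(-9) = (277 + sqrt(53))*(-1/9) = -277/9 - sqrt(53)/9)
277542 - d(-62 - 1*8, v) = 277542 - (-277/9 - sqrt(53)/9) = 277542 + (277/9 + sqrt(53)/9) = 2498155/9 + sqrt(53)/9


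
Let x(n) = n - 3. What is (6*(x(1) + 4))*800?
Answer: 9600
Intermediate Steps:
x(n) = -3 + n
(6*(x(1) + 4))*800 = (6*((-3 + 1) + 4))*800 = (6*(-2 + 4))*800 = (6*2)*800 = 12*800 = 9600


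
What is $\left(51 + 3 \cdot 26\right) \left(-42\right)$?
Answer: $-5418$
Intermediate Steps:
$\left(51 + 3 \cdot 26\right) \left(-42\right) = \left(51 + 78\right) \left(-42\right) = 129 \left(-42\right) = -5418$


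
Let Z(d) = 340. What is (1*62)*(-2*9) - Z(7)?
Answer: -1456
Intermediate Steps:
(1*62)*(-2*9) - Z(7) = (1*62)*(-2*9) - 1*340 = 62*(-18) - 340 = -1116 - 340 = -1456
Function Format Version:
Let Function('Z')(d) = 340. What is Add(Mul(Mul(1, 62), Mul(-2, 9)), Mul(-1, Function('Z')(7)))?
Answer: -1456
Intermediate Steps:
Add(Mul(Mul(1, 62), Mul(-2, 9)), Mul(-1, Function('Z')(7))) = Add(Mul(Mul(1, 62), Mul(-2, 9)), Mul(-1, 340)) = Add(Mul(62, -18), -340) = Add(-1116, -340) = -1456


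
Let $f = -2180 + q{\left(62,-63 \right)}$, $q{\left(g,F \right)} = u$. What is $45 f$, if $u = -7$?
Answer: $-98415$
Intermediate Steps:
$q{\left(g,F \right)} = -7$
$f = -2187$ ($f = -2180 - 7 = -2187$)
$45 f = 45 \left(-2187\right) = -98415$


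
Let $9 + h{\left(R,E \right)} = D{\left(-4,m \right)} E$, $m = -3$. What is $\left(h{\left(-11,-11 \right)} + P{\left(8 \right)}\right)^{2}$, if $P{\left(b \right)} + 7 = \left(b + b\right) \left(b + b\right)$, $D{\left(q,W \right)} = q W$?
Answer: $11664$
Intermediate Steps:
$D{\left(q,W \right)} = W q$
$h{\left(R,E \right)} = -9 + 12 E$ ($h{\left(R,E \right)} = -9 + \left(-3\right) \left(-4\right) E = -9 + 12 E$)
$P{\left(b \right)} = -7 + 4 b^{2}$ ($P{\left(b \right)} = -7 + \left(b + b\right) \left(b + b\right) = -7 + 2 b 2 b = -7 + 4 b^{2}$)
$\left(h{\left(-11,-11 \right)} + P{\left(8 \right)}\right)^{2} = \left(\left(-9 + 12 \left(-11\right)\right) - \left(7 - 4 \cdot 8^{2}\right)\right)^{2} = \left(\left(-9 - 132\right) + \left(-7 + 4 \cdot 64\right)\right)^{2} = \left(-141 + \left(-7 + 256\right)\right)^{2} = \left(-141 + 249\right)^{2} = 108^{2} = 11664$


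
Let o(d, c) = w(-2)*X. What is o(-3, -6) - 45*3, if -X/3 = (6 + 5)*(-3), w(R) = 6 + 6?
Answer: 1053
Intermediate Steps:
w(R) = 12
X = 99 (X = -3*(6 + 5)*(-3) = -33*(-3) = -3*(-33) = 99)
o(d, c) = 1188 (o(d, c) = 12*99 = 1188)
o(-3, -6) - 45*3 = 1188 - 45*3 = 1188 - 135 = 1053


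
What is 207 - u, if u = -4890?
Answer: 5097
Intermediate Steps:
207 - u = 207 - 1*(-4890) = 207 + 4890 = 5097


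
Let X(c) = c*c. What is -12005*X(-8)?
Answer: -768320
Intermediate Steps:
X(c) = c²
-12005*X(-8) = -12005*(-8)² = -12005*64 = -768320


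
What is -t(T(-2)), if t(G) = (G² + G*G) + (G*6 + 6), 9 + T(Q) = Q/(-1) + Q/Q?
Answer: -42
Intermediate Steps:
T(Q) = -8 - Q (T(Q) = -9 + (Q/(-1) + Q/Q) = -9 + (Q*(-1) + 1) = -9 + (-Q + 1) = -9 + (1 - Q) = -8 - Q)
t(G) = 6 + 2*G² + 6*G (t(G) = (G² + G²) + (6*G + 6) = 2*G² + (6 + 6*G) = 6 + 2*G² + 6*G)
-t(T(-2)) = -(6 + 2*(-8 - 1*(-2))² + 6*(-8 - 1*(-2))) = -(6 + 2*(-8 + 2)² + 6*(-8 + 2)) = -(6 + 2*(-6)² + 6*(-6)) = -(6 + 2*36 - 36) = -(6 + 72 - 36) = -1*42 = -42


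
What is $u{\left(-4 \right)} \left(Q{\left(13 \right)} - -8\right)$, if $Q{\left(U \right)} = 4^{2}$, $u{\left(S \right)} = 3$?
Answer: $72$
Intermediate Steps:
$Q{\left(U \right)} = 16$
$u{\left(-4 \right)} \left(Q{\left(13 \right)} - -8\right) = 3 \left(16 - -8\right) = 3 \left(16 + 8\right) = 3 \cdot 24 = 72$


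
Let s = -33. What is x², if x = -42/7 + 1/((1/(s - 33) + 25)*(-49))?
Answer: 235100856384/6528801601 ≈ 36.010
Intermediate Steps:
x = -484872/80801 (x = -42/7 + 1/((1/(-33 - 33) + 25)*(-49)) = -42*⅐ - 1/49/(1/(-66) + 25) = -6 - 1/49/(-1/66 + 25) = -6 - 1/49/(1649/66) = -6 + (66/1649)*(-1/49) = -6 - 66/80801 = -484872/80801 ≈ -6.0008)
x² = (-484872/80801)² = 235100856384/6528801601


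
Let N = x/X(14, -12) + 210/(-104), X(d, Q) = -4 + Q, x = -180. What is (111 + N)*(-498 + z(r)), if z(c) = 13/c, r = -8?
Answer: -6247311/104 ≈ -60070.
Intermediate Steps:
N = 120/13 (N = -180/(-4 - 12) + 210/(-104) = -180/(-16) + 210*(-1/104) = -180*(-1/16) - 105/52 = 45/4 - 105/52 = 120/13 ≈ 9.2308)
(111 + N)*(-498 + z(r)) = (111 + 120/13)*(-498 + 13/(-8)) = 1563*(-498 + 13*(-⅛))/13 = 1563*(-498 - 13/8)/13 = (1563/13)*(-3997/8) = -6247311/104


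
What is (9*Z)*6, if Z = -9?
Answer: -486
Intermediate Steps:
(9*Z)*6 = (9*(-9))*6 = -81*6 = -486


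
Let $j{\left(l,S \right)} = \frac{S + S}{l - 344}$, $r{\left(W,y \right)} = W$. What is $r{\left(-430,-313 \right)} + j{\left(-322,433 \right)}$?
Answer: $- \frac{143623}{333} \approx -431.3$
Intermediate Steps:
$j{\left(l,S \right)} = \frac{2 S}{-344 + l}$
$r{\left(-430,-313 \right)} + j{\left(-322,433 \right)} = -430 + 2 \cdot 433 \frac{1}{-344 - 322} = -430 + 2 \cdot 433 \frac{1}{-666} = -430 + 2 \cdot 433 \left(- \frac{1}{666}\right) = -430 - \frac{433}{333} = - \frac{143623}{333}$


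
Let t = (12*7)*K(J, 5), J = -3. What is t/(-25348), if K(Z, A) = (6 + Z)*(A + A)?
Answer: -630/6337 ≈ -0.099416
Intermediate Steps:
K(Z, A) = 2*A*(6 + Z) (K(Z, A) = (6 + Z)*(2*A) = 2*A*(6 + Z))
t = 2520 (t = (12*7)*(2*5*(6 - 3)) = 84*(2*5*3) = 84*30 = 2520)
t/(-25348) = 2520/(-25348) = 2520*(-1/25348) = -630/6337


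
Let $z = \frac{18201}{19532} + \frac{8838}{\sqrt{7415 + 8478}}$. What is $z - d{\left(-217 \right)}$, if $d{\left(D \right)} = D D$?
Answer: $- \frac{919724147}{19532} + \frac{8838 \sqrt{15893}}{15893} \approx -47018.0$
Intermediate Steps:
$d{\left(D \right)} = D^{2}$
$z = \frac{18201}{19532} + \frac{8838 \sqrt{15893}}{15893}$ ($z = 18201 \cdot \frac{1}{19532} + \frac{8838}{\sqrt{15893}} = \frac{18201}{19532} + 8838 \frac{\sqrt{15893}}{15893} = \frac{18201}{19532} + \frac{8838 \sqrt{15893}}{15893} \approx 71.037$)
$z - d{\left(-217 \right)} = \left(\frac{18201}{19532} + \frac{8838 \sqrt{15893}}{15893}\right) - \left(-217\right)^{2} = \left(\frac{18201}{19532} + \frac{8838 \sqrt{15893}}{15893}\right) - 47089 = - \frac{919724147}{19532} + \frac{8838 \sqrt{15893}}{15893}$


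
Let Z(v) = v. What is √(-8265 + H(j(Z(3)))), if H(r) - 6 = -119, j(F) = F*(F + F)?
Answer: I*√8378 ≈ 91.531*I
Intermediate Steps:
j(F) = 2*F² (j(F) = F*(2*F) = 2*F²)
H(r) = -113 (H(r) = 6 - 119 = -113)
√(-8265 + H(j(Z(3)))) = √(-8265 - 113) = √(-8378) = I*√8378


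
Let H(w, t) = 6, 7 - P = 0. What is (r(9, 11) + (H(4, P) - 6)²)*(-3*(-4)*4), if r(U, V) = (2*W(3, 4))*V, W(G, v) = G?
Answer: 3168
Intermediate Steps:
P = 7 (P = 7 - 1*0 = 7 + 0 = 7)
r(U, V) = 6*V (r(U, V) = (2*3)*V = 6*V)
(r(9, 11) + (H(4, P) - 6)²)*(-3*(-4)*4) = (6*11 + (6 - 6)²)*(-3*(-4)*4) = (66 + 0²)*(12*4) = (66 + 0)*48 = 66*48 = 3168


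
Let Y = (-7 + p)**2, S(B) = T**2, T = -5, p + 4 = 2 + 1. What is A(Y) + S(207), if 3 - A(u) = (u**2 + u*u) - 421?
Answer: -7743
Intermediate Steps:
p = -1 (p = -4 + (2 + 1) = -4 + 3 = -1)
S(B) = 25 (S(B) = (-5)**2 = 25)
Y = 64 (Y = (-7 - 1)**2 = (-8)**2 = 64)
A(u) = 424 - 2*u**2 (A(u) = 3 - ((u**2 + u*u) - 421) = 3 - ((u**2 + u**2) - 421) = 3 - (2*u**2 - 421) = 3 - (-421 + 2*u**2) = 3 + (421 - 2*u**2) = 424 - 2*u**2)
A(Y) + S(207) = (424 - 2*64**2) + 25 = (424 - 2*4096) + 25 = (424 - 8192) + 25 = -7768 + 25 = -7743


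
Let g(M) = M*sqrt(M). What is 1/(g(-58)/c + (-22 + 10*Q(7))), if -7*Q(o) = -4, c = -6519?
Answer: -16956447039/276152632022 - 9263499*I*sqrt(58)/276152632022 ≈ -0.061402 - 0.00025547*I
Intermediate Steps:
Q(o) = 4/7 (Q(o) = -1/7*(-4) = 4/7)
g(M) = M**(3/2)
1/(g(-58)/c + (-22 + 10*Q(7))) = 1/((-58)**(3/2)/(-6519) + (-22 + 10*(4/7))) = 1/(-58*I*sqrt(58)*(-1/6519) + (-22 + 40/7)) = 1/(58*I*sqrt(58)/6519 - 114/7) = 1/(-114/7 + 58*I*sqrt(58)/6519)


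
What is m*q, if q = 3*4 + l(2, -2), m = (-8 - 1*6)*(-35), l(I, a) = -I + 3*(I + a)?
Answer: 4900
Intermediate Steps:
l(I, a) = 2*I + 3*a (l(I, a) = -I + (3*I + 3*a) = 2*I + 3*a)
m = 490 (m = (-8 - 6)*(-35) = -14*(-35) = 490)
q = 10 (q = 3*4 + (2*2 + 3*(-2)) = 12 + (4 - 6) = 12 - 2 = 10)
m*q = 490*10 = 4900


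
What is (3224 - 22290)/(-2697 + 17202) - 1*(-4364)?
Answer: 63280754/14505 ≈ 4362.7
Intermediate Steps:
(3224 - 22290)/(-2697 + 17202) - 1*(-4364) = -19066/14505 + 4364 = 63280754/14505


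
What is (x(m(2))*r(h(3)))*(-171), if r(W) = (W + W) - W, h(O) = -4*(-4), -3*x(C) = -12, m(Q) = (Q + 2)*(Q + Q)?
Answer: -10944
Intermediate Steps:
m(Q) = 2*Q*(2 + Q) (m(Q) = (2 + Q)*(2*Q) = 2*Q*(2 + Q))
x(C) = 4 (x(C) = -⅓*(-12) = 4)
h(O) = 16
r(W) = W (r(W) = 2*W - W = W)
(x(m(2))*r(h(3)))*(-171) = (4*16)*(-171) = 64*(-171) = -10944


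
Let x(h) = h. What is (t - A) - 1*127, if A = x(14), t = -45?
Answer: -186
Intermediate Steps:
A = 14
(t - A) - 1*127 = (-45 - 1*14) - 1*127 = (-45 - 14) - 127 = -59 - 127 = -186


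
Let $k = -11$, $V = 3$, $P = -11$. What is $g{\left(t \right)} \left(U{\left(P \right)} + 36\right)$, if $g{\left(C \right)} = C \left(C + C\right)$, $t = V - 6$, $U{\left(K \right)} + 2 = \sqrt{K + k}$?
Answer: $612 + 18 i \sqrt{22} \approx 612.0 + 84.427 i$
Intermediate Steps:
$U{\left(K \right)} = -2 + \sqrt{-11 + K}$ ($U{\left(K \right)} = -2 + \sqrt{K - 11} = -2 + \sqrt{-11 + K}$)
$t = -3$ ($t = 3 - 6 = -3$)
$g{\left(C \right)} = 2 C^{2}$ ($g{\left(C \right)} = C 2 C = 2 C^{2}$)
$g{\left(t \right)} \left(U{\left(P \right)} + 36\right) = 2 \left(-3\right)^{2} \left(\left(-2 + \sqrt{-11 - 11}\right) + 36\right) = 2 \cdot 9 \left(\left(-2 + \sqrt{-22}\right) + 36\right) = 18 \left(\left(-2 + i \sqrt{22}\right) + 36\right) = 18 \left(34 + i \sqrt{22}\right) = 612 + 18 i \sqrt{22}$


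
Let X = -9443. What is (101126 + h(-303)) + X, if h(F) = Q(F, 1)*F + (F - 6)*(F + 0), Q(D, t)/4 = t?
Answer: 184098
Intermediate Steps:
Q(D, t) = 4*t
h(F) = 4*F + F*(-6 + F) (h(F) = (4*1)*F + (F - 6)*(F + 0) = 4*F + (-6 + F)*F = 4*F + F*(-6 + F))
(101126 + h(-303)) + X = (101126 - 303*(-2 - 303)) - 9443 = (101126 - 303*(-305)) - 9443 = (101126 + 92415) - 9443 = 193541 - 9443 = 184098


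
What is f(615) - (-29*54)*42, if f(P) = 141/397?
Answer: 26111625/397 ≈ 65772.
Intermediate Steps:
f(P) = 141/397 (f(P) = 141*(1/397) = 141/397)
f(615) - (-29*54)*42 = 141/397 - (-29*54)*42 = 141/397 - (-1566)*42 = 141/397 - 1*(-65772) = 141/397 + 65772 = 26111625/397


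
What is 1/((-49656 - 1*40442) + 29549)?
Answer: -1/60549 ≈ -1.6516e-5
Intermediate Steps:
1/((-49656 - 1*40442) + 29549) = 1/((-49656 - 40442) + 29549) = 1/(-90098 + 29549) = 1/(-60549) = -1/60549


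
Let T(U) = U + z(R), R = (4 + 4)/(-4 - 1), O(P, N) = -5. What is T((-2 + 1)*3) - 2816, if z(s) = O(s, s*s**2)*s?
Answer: -2811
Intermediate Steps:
R = -8/5 (R = 8/(-5) = 8*(-1/5) = -8/5 ≈ -1.6000)
z(s) = -5*s
T(U) = 8 + U (T(U) = U - 5*(-8/5) = U + 8 = 8 + U)
T((-2 + 1)*3) - 2816 = (8 + (-2 + 1)*3) - 2816 = (8 - 1*3) - 2816 = (8 - 3) - 2816 = 5 - 2816 = -2811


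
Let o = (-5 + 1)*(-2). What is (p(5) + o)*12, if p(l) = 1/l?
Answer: 492/5 ≈ 98.400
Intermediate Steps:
o = 8 (o = -4*(-2) = 8)
(p(5) + o)*12 = (1/5 + 8)*12 = (⅕ + 8)*12 = (41/5)*12 = 492/5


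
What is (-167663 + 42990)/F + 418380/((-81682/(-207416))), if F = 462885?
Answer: 20084275590150407/18904686285 ≈ 1.0624e+6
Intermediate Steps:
(-167663 + 42990)/F + 418380/((-81682/(-207416))) = (-167663 + 42990)/462885 + 418380/((-81682/(-207416))) = -124673*1/462885 + 418380/((-81682*(-1/207416))) = -124673/462885 + 418380/(40841/103708) = -124673/462885 + 418380*(103708/40841) = -124673/462885 + 43389353040/40841 = 20084275590150407/18904686285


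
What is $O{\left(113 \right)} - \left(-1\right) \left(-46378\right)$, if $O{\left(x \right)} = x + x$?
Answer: $-46152$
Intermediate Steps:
$O{\left(x \right)} = 2 x$
$O{\left(113 \right)} - \left(-1\right) \left(-46378\right) = 2 \cdot 113 - \left(-1\right) \left(-46378\right) = 226 - 46378 = -46152$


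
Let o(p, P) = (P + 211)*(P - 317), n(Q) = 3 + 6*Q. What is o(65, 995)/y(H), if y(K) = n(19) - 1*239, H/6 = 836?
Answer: -408834/61 ≈ -6702.2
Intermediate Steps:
o(p, P) = (-317 + P)*(211 + P) (o(p, P) = (211 + P)*(-317 + P) = (-317 + P)*(211 + P))
H = 5016 (H = 6*836 = 5016)
y(K) = -122 (y(K) = (3 + 6*19) - 1*239 = (3 + 114) - 239 = 117 - 239 = -122)
o(65, 995)/y(H) = (-66887 + 995² - 106*995)/(-122) = (-66887 + 990025 - 105470)*(-1/122) = 817668*(-1/122) = -408834/61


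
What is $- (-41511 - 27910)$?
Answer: $69421$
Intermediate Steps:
$- (-41511 - 27910) = \left(-1\right) \left(-69421\right) = 69421$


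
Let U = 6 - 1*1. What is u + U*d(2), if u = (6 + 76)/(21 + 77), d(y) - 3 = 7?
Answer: 2491/49 ≈ 50.837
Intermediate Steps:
d(y) = 10 (d(y) = 3 + 7 = 10)
u = 41/49 (u = 82/98 = 82*(1/98) = 41/49 ≈ 0.83673)
U = 5 (U = 6 - 1 = 5)
u + U*d(2) = 41/49 + 5*10 = 41/49 + 50 = 2491/49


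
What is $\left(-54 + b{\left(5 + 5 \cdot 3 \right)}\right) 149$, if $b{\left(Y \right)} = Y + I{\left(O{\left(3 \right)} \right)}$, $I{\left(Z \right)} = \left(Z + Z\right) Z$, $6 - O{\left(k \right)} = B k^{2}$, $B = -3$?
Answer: $319456$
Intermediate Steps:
$O{\left(k \right)} = 6 + 3 k^{2}$ ($O{\left(k \right)} = 6 - - 3 k^{2} = 6 + 3 k^{2}$)
$I{\left(Z \right)} = 2 Z^{2}$ ($I{\left(Z \right)} = 2 Z Z = 2 Z^{2}$)
$b{\left(Y \right)} = 2178 + Y$ ($b{\left(Y \right)} = Y + 2 \left(6 + 3 \cdot 3^{2}\right)^{2} = Y + 2 \left(6 + 3 \cdot 9\right)^{2} = Y + 2 \left(6 + 27\right)^{2} = Y + 2 \cdot 33^{2} = Y + 2 \cdot 1089 = Y + 2178 = 2178 + Y$)
$\left(-54 + b{\left(5 + 5 \cdot 3 \right)}\right) 149 = \left(-54 + \left(2178 + \left(5 + 5 \cdot 3\right)\right)\right) 149 = \left(-54 + \left(2178 + \left(5 + 15\right)\right)\right) 149 = \left(-54 + \left(2178 + 20\right)\right) 149 = \left(-54 + 2198\right) 149 = 2144 \cdot 149 = 319456$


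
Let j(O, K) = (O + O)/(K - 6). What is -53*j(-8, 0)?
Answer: -424/3 ≈ -141.33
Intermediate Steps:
j(O, K) = 2*O/(-6 + K) (j(O, K) = (2*O)/(-6 + K) = 2*O/(-6 + K))
-53*j(-8, 0) = -106*(-8)/(-6 + 0) = -106*(-8)/(-6) = -106*(-8)*(-1)/6 = -53*8/3 = -424/3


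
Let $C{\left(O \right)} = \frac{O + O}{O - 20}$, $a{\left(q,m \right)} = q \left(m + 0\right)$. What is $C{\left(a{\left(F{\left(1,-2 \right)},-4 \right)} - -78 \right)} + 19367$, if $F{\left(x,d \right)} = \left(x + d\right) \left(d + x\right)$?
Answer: $\frac{522983}{27} \approx 19370.0$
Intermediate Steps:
$F{\left(x,d \right)} = \left(d + x\right)^{2}$ ($F{\left(x,d \right)} = \left(d + x\right) \left(d + x\right) = \left(d + x\right)^{2}$)
$a{\left(q,m \right)} = m q$ ($a{\left(q,m \right)} = q m = m q$)
$C{\left(O \right)} = \frac{2 O}{-20 + O}$
$C{\left(a{\left(F{\left(1,-2 \right)},-4 \right)} - -78 \right)} + 19367 = \frac{2 \left(- 4 \left(-2 + 1\right)^{2} - -78\right)}{-20 - \left(-78 + 4 \left(-2 + 1\right)^{2}\right)} + 19367 = \frac{2 \left(- 4 \left(-1\right)^{2} + 78\right)}{-20 + \left(- 4 \left(-1\right)^{2} + 78\right)} + 19367 = \frac{2 \left(\left(-4\right) 1 + 78\right)}{-20 + \left(\left(-4\right) 1 + 78\right)} + 19367 = \frac{2 \left(-4 + 78\right)}{-20 + \left(-4 + 78\right)} + 19367 = 2 \cdot 74 \frac{1}{-20 + 74} + 19367 = 2 \cdot 74 \cdot \frac{1}{54} + 19367 = \frac{74}{27} + 19367 = \frac{522983}{27}$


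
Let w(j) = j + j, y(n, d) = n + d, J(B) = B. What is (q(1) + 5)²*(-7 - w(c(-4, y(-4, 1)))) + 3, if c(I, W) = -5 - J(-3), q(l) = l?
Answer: -105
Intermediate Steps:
y(n, d) = d + n
c(I, W) = -2 (c(I, W) = -5 - 1*(-3) = -5 + 3 = -2)
w(j) = 2*j
(q(1) + 5)²*(-7 - w(c(-4, y(-4, 1)))) + 3 = (1 + 5)²*(-7 - 2*(-2)) + 3 = 6²*(-7 - 1*(-4)) + 3 = 36*(-7 + 4) + 3 = 36*(-3) + 3 = -108 + 3 = -105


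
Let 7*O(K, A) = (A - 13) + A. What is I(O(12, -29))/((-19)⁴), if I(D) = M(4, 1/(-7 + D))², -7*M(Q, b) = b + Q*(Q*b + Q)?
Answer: 3243601/91954497600 ≈ 3.5274e-5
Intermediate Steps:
M(Q, b) = -b/7 - Q*(Q + Q*b)/7 (M(Q, b) = -(b + Q*(Q*b + Q))/7 = -(b + Q*(Q + Q*b))/7 = -b/7 - Q*(Q + Q*b)/7)
O(K, A) = -13/7 + 2*A/7 (O(K, A) = ((A - 13) + A)/7 = ((-13 + A) + A)/7 = (-13 + 2*A)/7 = -13/7 + 2*A/7)
I(D) = (-16/7 - 17/(7*(-7 + D)))² (I(D) = (-1/(7*(-7 + D)) - ⅐*4² - ⅐*4²/(-7 + D))² = (-1/(7*(-7 + D)) - ⅐*16 - ⅐*16/(-7 + D))² = (-1/(7*(-7 + D)) - 16/7 - 16/(7*(-7 + D)))² = (-16/7 - 17/(7*(-7 + D)))²)
I(O(12, -29))/((-19)⁴) = ((-95 + 16*(-13/7 + (2/7)*(-29)))²/(49*(-7 + (-13/7 + (2/7)*(-29)))²))/((-19)⁴) = ((-95 + 16*(-13/7 - 58/7))²/(49*(-7 + (-13/7 - 58/7))²))/130321 = ((-95 + 16*(-71/7))²/(49*(-7 - 71/7)²))*(1/130321) = ((-95 - 1136/7)²/(49*(-120/7)²))*(1/130321) = ((1/49)*(-1801/7)²*(49/14400))*(1/130321) = ((1/49)*(3243601/49)*(49/14400))*(1/130321) = (3243601/705600)*(1/130321) = 3243601/91954497600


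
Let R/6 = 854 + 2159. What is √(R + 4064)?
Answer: √22142 ≈ 148.80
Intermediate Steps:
R = 18078 (R = 6*(854 + 2159) = 6*3013 = 18078)
√(R + 4064) = √(18078 + 4064) = √22142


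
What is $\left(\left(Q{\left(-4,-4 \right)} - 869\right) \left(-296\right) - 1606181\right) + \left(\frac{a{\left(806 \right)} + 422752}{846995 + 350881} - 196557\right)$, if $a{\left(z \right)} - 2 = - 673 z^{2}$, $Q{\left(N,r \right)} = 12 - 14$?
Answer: $- \frac{925530883973}{598938} \approx -1.5453 \cdot 10^{6}$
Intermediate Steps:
$Q{\left(N,r \right)} = -2$
$a{\left(z \right)} = 2 - 673 z^{2}$
$\left(\left(Q{\left(-4,-4 \right)} - 869\right) \left(-296\right) - 1606181\right) + \left(\frac{a{\left(806 \right)} + 422752}{846995 + 350881} - 196557\right) = \left(\left(-2 - 869\right) \left(-296\right) - 1606181\right) - \left(196557 - \frac{\left(2 - 673 \cdot 806^{2}\right) + 422752}{846995 + 350881}\right) = \left(\left(-871\right) \left(-296\right) - 1606181\right) - \left(196557 - \frac{\left(2 - 437205028\right) + 422752}{1197876}\right) = \left(257816 - 1606181\right) - \left(196557 - \left(\left(2 - 437205028\right) + 422752\right) \frac{1}{1197876}\right) = -1348365 - \left(196557 - \left(-437205026 + 422752\right) \frac{1}{1197876}\right) = -1348365 - \frac{117943847603}{598938} = - \frac{925530883973}{598938}$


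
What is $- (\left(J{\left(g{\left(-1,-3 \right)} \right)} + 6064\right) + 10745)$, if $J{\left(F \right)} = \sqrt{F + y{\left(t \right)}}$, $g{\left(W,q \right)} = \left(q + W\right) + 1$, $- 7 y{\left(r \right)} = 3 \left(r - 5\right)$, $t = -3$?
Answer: $-16809 - \frac{\sqrt{21}}{7} \approx -16810.0$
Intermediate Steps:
$y{\left(r \right)} = \frac{15}{7} - \frac{3 r}{7}$ ($y{\left(r \right)} = - \frac{3 \left(r - 5\right)}{7} = - \frac{3 \left(-5 + r\right)}{7} = - \frac{-15 + 3 r}{7} = \frac{15}{7} - \frac{3 r}{7}$)
$g{\left(W,q \right)} = 1 + W + q$ ($g{\left(W,q \right)} = \left(W + q\right) + 1 = 1 + W + q$)
$J{\left(F \right)} = \sqrt{\frac{24}{7} + F}$ ($J{\left(F \right)} = \sqrt{F + \left(\frac{15}{7} - - \frac{9}{7}\right)} = \sqrt{F + \left(\frac{15}{7} + \frac{9}{7}\right)} = \sqrt{F + \frac{24}{7}} = \sqrt{\frac{24}{7} + F}$)
$- (\left(J{\left(g{\left(-1,-3 \right)} \right)} + 6064\right) + 10745) = - (\left(\frac{\sqrt{168 + 49 \left(1 - 1 - 3\right)}}{7} + 6064\right) + 10745) = - (\left(\frac{\sqrt{168 + 49 \left(-3\right)}}{7} + 6064\right) + 10745) = - (\left(\frac{\sqrt{168 - 147}}{7} + 6064\right) + 10745) = - (\left(\frac{\sqrt{21}}{7} + 6064\right) + 10745) = - (\left(6064 + \frac{\sqrt{21}}{7}\right) + 10745) = - (16809 + \frac{\sqrt{21}}{7}) = -16809 - \frac{\sqrt{21}}{7}$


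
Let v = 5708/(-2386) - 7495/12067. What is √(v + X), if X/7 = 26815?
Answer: √38899890778083907462/14395931 ≈ 433.25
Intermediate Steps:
X = 187705 (X = 7*26815 = 187705)
v = -43380753/14395931 (v = 5708*(-1/2386) - 7495*1/12067 = -2854/1193 - 7495/12067 = -43380753/14395931 ≈ -3.0134)
√(v + X) = √(-43380753/14395931 + 187705) = √(2702144847602/14395931) = √38899890778083907462/14395931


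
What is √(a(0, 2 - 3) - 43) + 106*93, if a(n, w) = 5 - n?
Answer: 9858 + I*√38 ≈ 9858.0 + 6.1644*I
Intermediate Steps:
√(a(0, 2 - 3) - 43) + 106*93 = √((5 - 1*0) - 43) + 106*93 = √((5 + 0) - 43) + 9858 = √(5 - 43) + 9858 = √(-38) + 9858 = I*√38 + 9858 = 9858 + I*√38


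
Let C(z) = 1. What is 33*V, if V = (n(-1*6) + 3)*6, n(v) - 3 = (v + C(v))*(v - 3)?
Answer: 10098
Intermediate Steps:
n(v) = 3 + (1 + v)*(-3 + v) (n(v) = 3 + (v + 1)*(v - 3) = 3 + (1 + v)*(-3 + v))
V = 306 (V = ((-1*6)*(-2 - 1*6) + 3)*6 = (-6*(-2 - 6) + 3)*6 = (-6*(-8) + 3)*6 = (48 + 3)*6 = 51*6 = 306)
33*V = 33*306 = 10098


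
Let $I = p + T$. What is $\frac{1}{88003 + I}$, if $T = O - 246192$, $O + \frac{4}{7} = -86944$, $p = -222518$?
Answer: $- \frac{7}{3273561} \approx -2.1383 \cdot 10^{-6}$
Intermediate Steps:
$O = - \frac{608612}{7}$ ($O = - \frac{4}{7} - 86944 = - \frac{608612}{7} \approx -86945.0$)
$T = - \frac{2331956}{7}$ ($T = - \frac{608612}{7} - 246192 = - \frac{2331956}{7} \approx -3.3314 \cdot 10^{5}$)
$I = - \frac{3889582}{7}$ ($I = -222518 - \frac{2331956}{7} = - \frac{3889582}{7} \approx -5.5566 \cdot 10^{5}$)
$\frac{1}{88003 + I} = \frac{1}{88003 - \frac{3889582}{7}} = \frac{1}{- \frac{3273561}{7}} = - \frac{7}{3273561}$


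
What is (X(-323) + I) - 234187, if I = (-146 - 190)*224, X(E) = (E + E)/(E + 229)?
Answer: -14543874/47 ≈ -3.0944e+5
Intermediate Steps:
X(E) = 2*E/(229 + E) (X(E) = (2*E)/(229 + E) = 2*E/(229 + E))
I = -75264 (I = -336*224 = -75264)
(X(-323) + I) - 234187 = (2*(-323)/(229 - 323) - 75264) - 234187 = (2*(-323)/(-94) - 75264) - 234187 = (2*(-323)*(-1/94) - 75264) - 234187 = (323/47 - 75264) - 234187 = -3537085/47 - 234187 = -14543874/47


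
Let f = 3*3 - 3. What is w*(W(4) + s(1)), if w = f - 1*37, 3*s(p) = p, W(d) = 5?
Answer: -496/3 ≈ -165.33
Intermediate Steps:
s(p) = p/3
f = 6 (f = 9 - 3 = 6)
w = -31 (w = 6 - 1*37 = 6 - 37 = -31)
w*(W(4) + s(1)) = -31*(5 + (1/3)*1) = -31*(5 + 1/3) = -31*16/3 = -496/3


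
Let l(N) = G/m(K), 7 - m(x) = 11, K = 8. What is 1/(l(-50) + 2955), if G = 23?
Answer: 4/11797 ≈ 0.00033907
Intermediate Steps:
m(x) = -4 (m(x) = 7 - 1*11 = 7 - 11 = -4)
l(N) = -23/4 (l(N) = 23/(-4) = 23*(-1/4) = -23/4)
1/(l(-50) + 2955) = 1/(-23/4 + 2955) = 1/(11797/4) = 4/11797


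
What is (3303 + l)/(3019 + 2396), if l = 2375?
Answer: 5678/5415 ≈ 1.0486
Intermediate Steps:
(3303 + l)/(3019 + 2396) = (3303 + 2375)/(3019 + 2396) = 5678/5415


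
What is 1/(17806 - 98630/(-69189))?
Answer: 69189/1232077964 ≈ 5.6156e-5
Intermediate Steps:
1/(17806 - 98630/(-69189)) = 1/(17806 - 98630*(-1/69189)) = 1/(17806 + 98630/69189) = 1/(1232077964/69189) = 69189/1232077964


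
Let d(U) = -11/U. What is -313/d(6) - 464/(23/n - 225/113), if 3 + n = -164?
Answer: 85882178/220957 ≈ 388.68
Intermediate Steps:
n = -167 (n = -3 - 164 = -167)
-313/d(6) - 464/(23/n - 225/113) = -313/((-11/6)) - 464/(23/(-167) - 225/113) = -313/((-11*⅙)) - 464/(23*(-1/167) - 225*1/113) = -313/(-11/6) - 464/(-23/167 - 225/113) = -313*(-6/11) - 464/(-40174/18871) = 1878/11 - 464*(-18871/40174) = 1878/11 + 4378072/20087 = 85882178/220957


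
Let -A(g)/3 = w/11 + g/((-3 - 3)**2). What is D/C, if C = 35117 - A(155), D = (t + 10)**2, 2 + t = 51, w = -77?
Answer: 41772/421307 ≈ 0.099149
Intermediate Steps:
t = 49 (t = -2 + 51 = 49)
D = 3481 (D = (49 + 10)**2 = 59**2 = 3481)
A(g) = 21 - g/12 (A(g) = -3*(-77/11 + g/((-3 - 3)**2)) = -3*(-77*1/11 + g/((-6)**2)) = -3*(-7 + g/36) = 21 - g/12)
C = 421307/12 (C = 35117 - (21 - 1/12*155) = 35117 - (21 - 155/12) = 35117 - 1*97/12 = 35117 - 97/12 = 421307/12 ≈ 35109.)
D/C = 3481/(421307/12) = 3481*(12/421307) = 41772/421307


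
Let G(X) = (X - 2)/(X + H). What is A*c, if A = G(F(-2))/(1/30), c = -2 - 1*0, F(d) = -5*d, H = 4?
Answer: -240/7 ≈ -34.286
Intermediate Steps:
G(X) = (-2 + X)/(4 + X) (G(X) = (X - 2)/(X + 4) = (-2 + X)/(4 + X))
c = -2 (c = -2 + 0 = -2)
A = 120/7 (A = ((-2 - 5*(-2))/(4 - 5*(-2)))/(1/30) = ((-2 + 10)/(4 + 10))/(1/30) = (8/14)*30 = ((1/14)*8)*30 = (4/7)*30 = 120/7 ≈ 17.143)
A*c = (120/7)*(-2) = -240/7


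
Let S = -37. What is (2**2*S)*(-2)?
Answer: 296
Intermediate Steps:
(2**2*S)*(-2) = (2**2*(-37))*(-2) = (4*(-37))*(-2) = -148*(-2) = 296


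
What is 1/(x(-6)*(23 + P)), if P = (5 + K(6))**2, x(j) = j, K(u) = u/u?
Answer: -1/354 ≈ -0.0028249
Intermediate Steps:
K(u) = 1
P = 36 (P = (5 + 1)**2 = 6**2 = 36)
1/(x(-6)*(23 + P)) = 1/(-6*(23 + 36)) = 1/(-6*59) = 1/(-354) = -1/354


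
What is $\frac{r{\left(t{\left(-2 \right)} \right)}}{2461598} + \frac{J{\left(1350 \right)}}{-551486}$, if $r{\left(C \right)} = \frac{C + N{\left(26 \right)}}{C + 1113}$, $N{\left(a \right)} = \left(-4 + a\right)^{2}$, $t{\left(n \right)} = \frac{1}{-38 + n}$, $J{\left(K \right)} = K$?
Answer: $- \frac{73966481810613}{30218091170401966} \approx -0.0024478$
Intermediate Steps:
$r{\left(C \right)} = \frac{484 + C}{1113 + C}$ ($r{\left(C \right)} = \frac{C + \left(-4 + 26\right)^{2}}{C + 1113} = \frac{C + 22^{2}}{1113 + C} = \frac{C + 484}{1113 + C} = \frac{484 + C}{1113 + C}$)
$\frac{r{\left(t{\left(-2 \right)} \right)}}{2461598} + \frac{J{\left(1350 \right)}}{-551486} = \frac{\frac{1}{1113 + \frac{1}{-38 - 2}} \left(484 + \frac{1}{-38 - 2}\right)}{2461598} + \frac{1350}{-551486} = \frac{484 + \frac{1}{-40}}{1113 + \frac{1}{-40}} \cdot \frac{1}{2461598} + 1350 \left(- \frac{1}{551486}\right) = \frac{484 - \frac{1}{40}}{1113 - \frac{1}{40}} \cdot \frac{1}{2461598} - \frac{675}{275743} = \frac{1}{\frac{44519}{40}} \cdot \frac{19359}{40} \cdot \frac{1}{2461598} - \frac{675}{275743} = \frac{40}{44519} \cdot \frac{19359}{40} \cdot \frac{1}{2461598} - \frac{675}{275743} = \frac{19359}{44519} \cdot \frac{1}{2461598} - \frac{675}{275743} = \frac{19359}{109587881362} - \frac{675}{275743} = - \frac{73966481810613}{30218091170401966}$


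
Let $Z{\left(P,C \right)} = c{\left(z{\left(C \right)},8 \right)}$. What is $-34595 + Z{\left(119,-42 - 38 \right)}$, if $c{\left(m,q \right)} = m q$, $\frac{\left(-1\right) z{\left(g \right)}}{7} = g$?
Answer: $-30115$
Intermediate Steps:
$z{\left(g \right)} = - 7 g$
$Z{\left(P,C \right)} = - 56 C$ ($Z{\left(P,C \right)} = - 7 C 8 = - 56 C$)
$-34595 + Z{\left(119,-42 - 38 \right)} = -34595 - 56 \left(-42 - 38\right) = -34595 - -4480 = -34595 + 4480 = -30115$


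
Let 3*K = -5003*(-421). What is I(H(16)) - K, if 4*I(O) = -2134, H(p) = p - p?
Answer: -4215727/6 ≈ -7.0262e+5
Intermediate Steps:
H(p) = 0
I(O) = -1067/2 (I(O) = (¼)*(-2134) = -1067/2)
K = 2106263/3 (K = (-5003*(-421))/3 = (⅓)*2106263 = 2106263/3 ≈ 7.0209e+5)
I(H(16)) - K = -1067/2 - 1*2106263/3 = -1067/2 - 2106263/3 = -4215727/6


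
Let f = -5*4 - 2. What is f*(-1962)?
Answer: 43164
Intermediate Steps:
f = -22 (f = -20 - 2 = -22)
f*(-1962) = -22*(-1962) = 43164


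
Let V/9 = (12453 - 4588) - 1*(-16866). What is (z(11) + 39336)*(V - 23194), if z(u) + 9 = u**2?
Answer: 7865339480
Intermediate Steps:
z(u) = -9 + u**2
V = 222579 (V = 9*((12453 - 4588) - 1*(-16866)) = 9*(7865 + 16866) = 9*24731 = 222579)
(z(11) + 39336)*(V - 23194) = ((-9 + 11**2) + 39336)*(222579 - 23194) = ((-9 + 121) + 39336)*199385 = (112 + 39336)*199385 = 39448*199385 = 7865339480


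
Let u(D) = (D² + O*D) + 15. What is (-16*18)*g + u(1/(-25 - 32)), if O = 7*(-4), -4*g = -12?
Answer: -2756804/3249 ≈ -848.51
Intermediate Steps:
g = 3 (g = -¼*(-12) = 3)
O = -28
u(D) = 15 + D² - 28*D (u(D) = (D² - 28*D) + 15 = 15 + D² - 28*D)
(-16*18)*g + u(1/(-25 - 32)) = -16*18*3 + (15 + (1/(-25 - 32))² - 28/(-25 - 32)) = -288*3 + (15 + (1/(-57))² - 28/(-57)) = -864 + (15 + (-1/57)² - 28*(-1/57)) = -864 + (15 + 1/3249 + 28/57) = -864 + 50332/3249 = -2756804/3249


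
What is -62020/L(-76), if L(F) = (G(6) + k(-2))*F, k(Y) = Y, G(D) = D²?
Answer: 15505/646 ≈ 24.002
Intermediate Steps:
L(F) = 34*F (L(F) = (6² - 2)*F = (36 - 2)*F = 34*F)
-62020/L(-76) = -62020/(34*(-76)) = -62020/(-2584) = -62020*(-1/2584) = 15505/646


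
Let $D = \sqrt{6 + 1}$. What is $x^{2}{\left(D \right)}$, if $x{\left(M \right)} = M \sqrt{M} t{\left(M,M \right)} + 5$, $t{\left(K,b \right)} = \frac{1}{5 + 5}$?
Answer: $\frac{\left(50 + 7^{\frac{3}{4}}\right)^{2}}{100} \approx 29.489$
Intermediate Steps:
$D = \sqrt{7} \approx 2.6458$
$t{\left(K,b \right)} = \frac{1}{10}$
$x{\left(M \right)} = 5 + \frac{M^{\frac{3}{2}}}{10}$ ($x{\left(M \right)} = M \sqrt{M} \frac{1}{10} + 5 = M^{\frac{3}{2}} \cdot \frac{1}{10} + 5 = \frac{M^{\frac{3}{2}}}{10} + 5 = 5 + \frac{M^{\frac{3}{2}}}{10}$)
$x^{2}{\left(D \right)} = \left(5 + \frac{\left(\sqrt{7}\right)^{\frac{3}{2}}}{10}\right)^{2} = \left(5 + \frac{7^{\frac{3}{4}}}{10}\right)^{2}$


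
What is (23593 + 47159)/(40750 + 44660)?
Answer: 11792/14235 ≈ 0.82838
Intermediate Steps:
(23593 + 47159)/(40750 + 44660) = 70752/85410 = 70752*(1/85410) = 11792/14235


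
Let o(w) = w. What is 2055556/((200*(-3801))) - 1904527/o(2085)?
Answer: -24201787661/26416950 ≈ -916.15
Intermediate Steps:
2055556/((200*(-3801))) - 1904527/o(2085) = 2055556/((200*(-3801))) - 1904527/2085 = 2055556/(-760200) - 1904527*1/2085 = 2055556*(-1/760200) - 1904527/2085 = -513889/190050 - 1904527/2085 = -24201787661/26416950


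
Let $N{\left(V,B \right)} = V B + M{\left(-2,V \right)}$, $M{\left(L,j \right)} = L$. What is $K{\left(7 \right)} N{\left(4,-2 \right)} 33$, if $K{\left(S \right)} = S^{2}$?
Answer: $-16170$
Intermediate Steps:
$N{\left(V,B \right)} = -2 + B V$ ($N{\left(V,B \right)} = V B - 2 = B V - 2 = -2 + B V$)
$K{\left(7 \right)} N{\left(4,-2 \right)} 33 = 7^{2} \left(-2 - 8\right) 33 = 49 \left(-2 - 8\right) 33 = 49 \left(-10\right) 33 = \left(-490\right) 33 = -16170$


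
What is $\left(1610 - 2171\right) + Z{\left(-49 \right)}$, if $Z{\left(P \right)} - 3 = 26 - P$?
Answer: $-483$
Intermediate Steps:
$Z{\left(P \right)} = 29 - P$ ($Z{\left(P \right)} = 3 - \left(-26 + P\right) = 29 - P$)
$\left(1610 - 2171\right) + Z{\left(-49 \right)} = \left(1610 - 2171\right) + \left(29 - -49\right) = -561 + \left(29 + 49\right) = -561 + 78 = -483$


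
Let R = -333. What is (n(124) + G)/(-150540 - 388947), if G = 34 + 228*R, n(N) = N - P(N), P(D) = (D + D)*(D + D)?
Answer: 2590/10179 ≈ 0.25445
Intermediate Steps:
P(D) = 4*D² (P(D) = (2*D)*(2*D) = 4*D²)
n(N) = N - 4*N²
G = -75890 (G = 34 + 228*(-333) = 34 - 75924 = -75890)
(n(124) + G)/(-150540 - 388947) = (124*(1 - 4*124) - 75890)/(-150540 - 388947) = (124*(1 - 496) - 75890)/(-539487) = (124*(-495) - 75890)*(-1/539487) = (-61380 - 75890)*(-1/539487) = -137270*(-1/539487) = 2590/10179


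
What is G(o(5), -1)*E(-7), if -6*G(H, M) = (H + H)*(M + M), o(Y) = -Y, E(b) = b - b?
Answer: 0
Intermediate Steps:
E(b) = 0
G(H, M) = -2*H*M/3 (G(H, M) = -(H + H)*(M + M)/6 = -2*H*2*M/6 = -2*H*M/3)
G(o(5), -1)*E(-7) = -⅔*(-1*5)*(-1)*0 = -⅔*(-5)*(-1)*0 = -10/3*0 = 0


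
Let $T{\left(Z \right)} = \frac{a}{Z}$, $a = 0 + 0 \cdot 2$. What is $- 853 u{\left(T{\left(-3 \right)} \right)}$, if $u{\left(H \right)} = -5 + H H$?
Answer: $4265$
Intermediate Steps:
$a = 0$ ($a = 0 + 0 = 0$)
$T{\left(Z \right)} = 0$ ($T{\left(Z \right)} = \frac{0}{Z} = 0$)
$u{\left(H \right)} = -5 + H^{2}$
$- 853 u{\left(T{\left(-3 \right)} \right)} = - 853 \left(-5 + 0^{2}\right) = - 853 \left(-5 + 0\right) = \left(-853\right) \left(-5\right) = 4265$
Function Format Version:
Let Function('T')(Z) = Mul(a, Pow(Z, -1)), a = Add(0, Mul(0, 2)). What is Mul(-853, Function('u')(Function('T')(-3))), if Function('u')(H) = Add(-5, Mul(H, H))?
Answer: 4265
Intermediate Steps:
a = 0 (a = Add(0, 0) = 0)
Function('T')(Z) = 0 (Function('T')(Z) = Mul(0, Pow(Z, -1)) = 0)
Function('u')(H) = Add(-5, Pow(H, 2))
Mul(-853, Function('u')(Function('T')(-3))) = Mul(-853, Add(-5, Pow(0, 2))) = Mul(-853, Add(-5, 0)) = Mul(-853, -5) = 4265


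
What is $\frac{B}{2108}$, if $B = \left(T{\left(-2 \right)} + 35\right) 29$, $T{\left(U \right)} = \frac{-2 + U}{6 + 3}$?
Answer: $\frac{9019}{18972} \approx 0.47538$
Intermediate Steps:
$T{\left(U \right)} = - \frac{2}{9} + \frac{U}{9}$ ($T{\left(U \right)} = \frac{-2 + U}{9} = \left(-2 + U\right) \frac{1}{9} = - \frac{2}{9} + \frac{U}{9}$)
$B = \frac{9019}{9}$ ($B = \left(\left(- \frac{2}{9} + \frac{1}{9} \left(-2\right)\right) + 35\right) 29 = \left(\left(- \frac{2}{9} - \frac{2}{9}\right) + 35\right) 29 = \left(- \frac{4}{9} + 35\right) 29 = \frac{311}{9} \cdot 29 = \frac{9019}{9} \approx 1002.1$)
$\frac{B}{2108} = \frac{9019}{9 \cdot 2108} = \frac{9019}{9} \cdot \frac{1}{2108} = \frac{9019}{18972}$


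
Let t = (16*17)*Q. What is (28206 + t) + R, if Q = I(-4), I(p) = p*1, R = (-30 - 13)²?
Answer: 28967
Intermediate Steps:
R = 1849 (R = (-43)² = 1849)
I(p) = p
Q = -4
t = -1088 (t = (16*17)*(-4) = 272*(-4) = -1088)
(28206 + t) + R = (28206 - 1088) + 1849 = 27118 + 1849 = 28967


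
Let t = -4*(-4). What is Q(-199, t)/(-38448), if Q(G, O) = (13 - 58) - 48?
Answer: 31/12816 ≈ 0.0024188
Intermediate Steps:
t = 16
Q(G, O) = -93 (Q(G, O) = -45 - 48 = -93)
Q(-199, t)/(-38448) = -93/(-38448) = -93*(-1/38448) = 31/12816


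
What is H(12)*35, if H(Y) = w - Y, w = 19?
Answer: 245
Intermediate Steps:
H(Y) = 19 - Y
H(12)*35 = (19 - 1*12)*35 = (19 - 12)*35 = 7*35 = 245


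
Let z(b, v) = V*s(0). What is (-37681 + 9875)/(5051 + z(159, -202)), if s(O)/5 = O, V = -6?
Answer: -27806/5051 ≈ -5.5051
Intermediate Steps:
s(O) = 5*O
z(b, v) = 0 (z(b, v) = -30*0 = -6*0 = 0)
(-37681 + 9875)/(5051 + z(159, -202)) = (-37681 + 9875)/(5051 + 0) = -27806/5051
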